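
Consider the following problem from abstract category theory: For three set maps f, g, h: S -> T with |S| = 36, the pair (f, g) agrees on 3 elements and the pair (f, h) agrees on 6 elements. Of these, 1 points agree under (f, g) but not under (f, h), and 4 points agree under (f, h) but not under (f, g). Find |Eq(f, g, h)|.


Eq(f, g, h) is the triple-agreement set: points in S where all three
maps take the same value. Using inclusion-exclusion on the pairwise data:
Pair (f, g) agrees on 3 points; pair (f, h) on 6 points.
Points agreeing under (f, g) but not (f, h) = 1; under (f, h) but not (f, g) = 4.
Triple-agreement = agreement-in-(f, g) minus points that agree under (f, g) but not (f, h):
|Eq(f, g, h)| = 3 - 1 = 2
(cross-check via (f, h): 6 - 4 = 2.)

2


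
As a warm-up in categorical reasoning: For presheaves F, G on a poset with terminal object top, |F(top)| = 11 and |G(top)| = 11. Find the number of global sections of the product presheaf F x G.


Global sections of a presheaf on a poset with terminal top satisfy
Gamma(H) ~ H(top). Presheaves admit pointwise products, so
(F x G)(top) = F(top) x G(top) (Cartesian product).
|Gamma(F x G)| = |F(top)| * |G(top)| = 11 * 11 = 121.

121


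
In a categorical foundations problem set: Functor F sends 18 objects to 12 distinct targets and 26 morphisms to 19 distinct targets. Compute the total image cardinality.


The image of F consists of distinct objects and distinct morphisms.
|Im(F)| on objects = 12
|Im(F)| on morphisms = 19
Total image cardinality = 12 + 19 = 31

31


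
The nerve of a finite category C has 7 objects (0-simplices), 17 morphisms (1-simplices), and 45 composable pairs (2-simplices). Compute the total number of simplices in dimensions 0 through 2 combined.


The 2-skeleton of the nerve N(C) consists of simplices in dimensions 0, 1, 2:
  |N(C)_0| = 7 (objects)
  |N(C)_1| = 17 (morphisms)
  |N(C)_2| = 45 (composable pairs)
Total = 7 + 17 + 45 = 69

69


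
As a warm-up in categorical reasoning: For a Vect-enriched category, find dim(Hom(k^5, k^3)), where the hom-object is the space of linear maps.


In Vect-enriched categories, Hom(k^n, k^m) is the space of m x n matrices.
dim(Hom(k^5, k^3)) = 3 * 5 = 15

15


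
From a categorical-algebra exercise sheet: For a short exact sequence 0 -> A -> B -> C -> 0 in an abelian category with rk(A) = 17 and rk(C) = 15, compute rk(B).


For a short exact sequence 0 -> A -> B -> C -> 0,
rank is additive: rank(B) = rank(A) + rank(C).
rank(B) = 17 + 15 = 32

32


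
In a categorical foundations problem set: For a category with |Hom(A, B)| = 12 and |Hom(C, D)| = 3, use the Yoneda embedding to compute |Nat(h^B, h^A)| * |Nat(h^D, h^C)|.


By the Yoneda lemma, Nat(h^B, h^A) is isomorphic to Hom(A, B),
so |Nat(h^B, h^A)| = |Hom(A, B)| and |Nat(h^D, h^C)| = |Hom(C, D)|.
|Hom(A, B)| = 12, |Hom(C, D)| = 3.
|Nat(h^B, h^A) x Nat(h^D, h^C)| = 12 * 3 = 36

36


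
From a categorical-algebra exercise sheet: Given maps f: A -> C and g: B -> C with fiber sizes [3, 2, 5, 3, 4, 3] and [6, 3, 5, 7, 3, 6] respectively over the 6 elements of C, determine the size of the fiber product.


The pullback A x_C B consists of pairs (a, b) with f(a) = g(b).
For each element c in C, the fiber product has |f^-1(c)| * |g^-1(c)| elements.
Summing over C: 3 * 6 + 2 * 3 + 5 * 5 + 3 * 7 + 4 * 3 + 3 * 6
= 18 + 6 + 25 + 21 + 12 + 18 = 100

100


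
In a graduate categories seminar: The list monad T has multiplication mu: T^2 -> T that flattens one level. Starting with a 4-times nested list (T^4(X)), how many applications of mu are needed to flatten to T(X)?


Each application of mu: T^2 -> T removes one layer of nesting.
Starting at depth 4 (i.e., T^4(X)), we need to reach T(X).
Number of mu applications = 4 - 1 = 3

3


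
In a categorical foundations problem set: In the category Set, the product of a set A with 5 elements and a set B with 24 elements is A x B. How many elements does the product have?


In Set, the product A x B is the Cartesian product.
By the universal property, |A x B| = |A| * |B|.
|A x B| = 5 * 24 = 120

120


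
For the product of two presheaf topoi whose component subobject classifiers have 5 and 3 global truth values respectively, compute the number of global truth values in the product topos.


In a product of presheaf topoi E_1 x E_2, the subobject classifier
is Omega = Omega_1 x Omega_2 (componentwise), so
|Omega(top)| = |Omega_1(top_1)| * |Omega_2(top_2)|.
= 5 * 3 = 15.

15


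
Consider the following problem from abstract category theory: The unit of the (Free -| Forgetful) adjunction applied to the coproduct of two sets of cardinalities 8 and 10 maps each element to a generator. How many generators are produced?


The unit eta_X: X -> U(F(X)) of the Free-Forgetful adjunction
maps each element of X to a generator of F(X). For X = S + T (disjoint
union in Set), |S + T| = |S| + |T|.
Total mappings = 8 + 10 = 18.

18


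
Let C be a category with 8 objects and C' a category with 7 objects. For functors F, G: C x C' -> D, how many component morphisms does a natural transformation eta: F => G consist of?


A natural transformation eta: F => G assigns one component morphism per
object of the domain category.
The domain is the product category C x C', so
|Ob(C x C')| = |Ob(C)| * |Ob(C')| = 8 * 7 = 56.
Therefore eta has 56 component morphisms.

56


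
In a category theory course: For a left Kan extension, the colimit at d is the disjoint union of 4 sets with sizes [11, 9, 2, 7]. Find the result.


Pointwise, the left Kan extension (Lan_F H)(d) is the colimit, indexed
by the comma category (F downarrow d), of H composed with the
projection (F downarrow d) -> C. Here that colimit is given
as a coproduct (disjoint union) of sets, so its cardinality is the
sum of the sizes of the summands.
Coproduct of sets with sizes: 11 + 9 + 2 + 7
= 29

29


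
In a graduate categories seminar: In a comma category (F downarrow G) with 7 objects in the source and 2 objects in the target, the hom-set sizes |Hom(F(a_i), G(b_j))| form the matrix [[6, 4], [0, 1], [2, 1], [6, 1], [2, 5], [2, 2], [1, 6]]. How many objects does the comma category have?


Objects of (F downarrow G) are triples (a, b, h: F(a)->G(b)).
The count equals the sum of all entries in the hom-matrix.
sum(row 0) = 10
sum(row 1) = 1
sum(row 2) = 3
sum(row 3) = 7
sum(row 4) = 7
sum(row 5) = 4
sum(row 6) = 7
Grand total = 39

39


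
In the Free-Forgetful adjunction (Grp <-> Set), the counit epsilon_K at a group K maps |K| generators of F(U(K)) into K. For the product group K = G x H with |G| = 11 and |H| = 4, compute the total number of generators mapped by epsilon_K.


The counit epsilon_K: F(U(K)) -> K of the Free-Forgetful adjunction
maps |K| generators of F(U(K)) into K. For K = G x H (the product group),
|G x H| = |G| * |H|.
Total generators mapped = 11 * 4 = 44.

44


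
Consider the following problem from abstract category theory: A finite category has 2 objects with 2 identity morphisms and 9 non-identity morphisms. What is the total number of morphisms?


Each object has an identity morphism, giving 2 identities.
Adding the 9 non-identity morphisms:
Total = 2 + 9 = 11

11


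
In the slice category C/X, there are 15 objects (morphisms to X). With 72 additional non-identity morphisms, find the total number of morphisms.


In the slice category C/X, objects are morphisms to X.
Identity morphisms: 15 (one per object of C/X).
Non-identity morphisms: 72.
Total = 15 + 72 = 87

87


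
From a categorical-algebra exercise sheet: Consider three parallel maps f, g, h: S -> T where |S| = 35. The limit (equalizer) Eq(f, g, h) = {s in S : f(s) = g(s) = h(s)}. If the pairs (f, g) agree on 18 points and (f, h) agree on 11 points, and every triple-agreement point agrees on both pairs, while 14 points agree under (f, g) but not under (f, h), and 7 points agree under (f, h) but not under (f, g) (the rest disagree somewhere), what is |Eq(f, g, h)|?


Eq(f, g, h) is the triple-agreement set: points in S where all three
maps take the same value. Using inclusion-exclusion on the pairwise data:
Pair (f, g) agrees on 18 points; pair (f, h) on 11 points.
Points agreeing under (f, g) but not (f, h) = 14; under (f, h) but not (f, g) = 7.
Triple-agreement = agreement-in-(f, g) minus points that agree under (f, g) but not (f, h):
|Eq(f, g, h)| = 18 - 14 = 4
(cross-check via (f, h): 11 - 7 = 4.)

4


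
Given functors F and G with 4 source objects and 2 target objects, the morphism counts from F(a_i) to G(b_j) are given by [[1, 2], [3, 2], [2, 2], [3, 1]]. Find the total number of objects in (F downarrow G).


Objects of (F downarrow G) are triples (a, b, h: F(a)->G(b)).
The count equals the sum of all entries in the hom-matrix.
sum(row 0) = 3
sum(row 1) = 5
sum(row 2) = 4
sum(row 3) = 4
Grand total = 16

16


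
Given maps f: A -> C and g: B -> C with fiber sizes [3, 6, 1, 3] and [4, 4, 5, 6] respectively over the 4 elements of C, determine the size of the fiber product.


The pullback A x_C B consists of pairs (a, b) with f(a) = g(b).
For each element c in C, the fiber product has |f^-1(c)| * |g^-1(c)| elements.
Summing over C: 3 * 4 + 6 * 4 + 1 * 5 + 3 * 6
= 12 + 24 + 5 + 18 = 59

59


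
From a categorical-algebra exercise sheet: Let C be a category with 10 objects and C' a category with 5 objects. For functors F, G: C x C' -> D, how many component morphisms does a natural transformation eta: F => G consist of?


A natural transformation eta: F => G assigns one component morphism per
object of the domain category.
The domain is the product category C x C', so
|Ob(C x C')| = |Ob(C)| * |Ob(C')| = 10 * 5 = 50.
Therefore eta has 50 component morphisms.

50


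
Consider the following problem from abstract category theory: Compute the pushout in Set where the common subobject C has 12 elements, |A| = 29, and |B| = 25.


The pushout A +_C B identifies the images of C in A and B.
|A +_C B| = |A| + |B| - |C| (for injections).
= 29 + 25 - 12 = 42

42


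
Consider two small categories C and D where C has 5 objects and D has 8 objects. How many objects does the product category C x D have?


The product category C x D has objects that are pairs (c, d).
Number of pairs = |Ob(C)| * |Ob(D)| = 5 * 8 = 40

40


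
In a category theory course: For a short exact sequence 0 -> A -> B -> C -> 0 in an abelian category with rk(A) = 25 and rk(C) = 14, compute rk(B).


For a short exact sequence 0 -> A -> B -> C -> 0,
rank is additive: rank(B) = rank(A) + rank(C).
rank(B) = 25 + 14 = 39

39


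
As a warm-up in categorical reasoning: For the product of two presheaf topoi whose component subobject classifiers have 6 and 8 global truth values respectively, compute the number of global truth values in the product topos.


In a product of presheaf topoi E_1 x E_2, the subobject classifier
is Omega = Omega_1 x Omega_2 (componentwise), so
|Omega(top)| = |Omega_1(top_1)| * |Omega_2(top_2)|.
= 6 * 8 = 48.

48


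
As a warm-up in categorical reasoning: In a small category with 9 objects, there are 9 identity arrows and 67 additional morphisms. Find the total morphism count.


Each object has an identity morphism, giving 9 identities.
Adding the 67 non-identity morphisms:
Total = 9 + 67 = 76

76


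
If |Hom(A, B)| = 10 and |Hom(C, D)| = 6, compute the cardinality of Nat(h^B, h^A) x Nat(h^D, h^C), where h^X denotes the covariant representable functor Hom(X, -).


By the Yoneda lemma, Nat(h^B, h^A) is isomorphic to Hom(A, B),
so |Nat(h^B, h^A)| = |Hom(A, B)| and |Nat(h^D, h^C)| = |Hom(C, D)|.
|Hom(A, B)| = 10, |Hom(C, D)| = 6.
|Nat(h^B, h^A) x Nat(h^D, h^C)| = 10 * 6 = 60

60


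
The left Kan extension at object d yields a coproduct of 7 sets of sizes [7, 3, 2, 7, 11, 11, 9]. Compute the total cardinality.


Pointwise, the left Kan extension (Lan_F H)(d) is the colimit, indexed
by the comma category (F downarrow d), of H composed with the
projection (F downarrow d) -> C. Here that colimit is given
as a coproduct (disjoint union) of sets, so its cardinality is the
sum of the sizes of the summands.
Coproduct of sets with sizes: 7 + 3 + 2 + 7 + 11 + 11 + 9
= 50

50


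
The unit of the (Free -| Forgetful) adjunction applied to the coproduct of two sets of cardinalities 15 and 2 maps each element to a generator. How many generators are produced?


The unit eta_X: X -> U(F(X)) of the Free-Forgetful adjunction
maps each element of X to a generator of F(X). For X = S + T (disjoint
union in Set), |S + T| = |S| + |T|.
Total mappings = 15 + 2 = 17.

17


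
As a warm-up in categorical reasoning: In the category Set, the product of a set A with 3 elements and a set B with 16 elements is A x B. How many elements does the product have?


In Set, the product A x B is the Cartesian product.
By the universal property, |A x B| = |A| * |B|.
|A x B| = 3 * 16 = 48

48


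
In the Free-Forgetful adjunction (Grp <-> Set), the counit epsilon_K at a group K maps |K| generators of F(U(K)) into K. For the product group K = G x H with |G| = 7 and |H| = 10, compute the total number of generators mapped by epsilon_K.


The counit epsilon_K: F(U(K)) -> K of the Free-Forgetful adjunction
maps |K| generators of F(U(K)) into K. For K = G x H (the product group),
|G x H| = |G| * |H|.
Total generators mapped = 7 * 10 = 70.

70


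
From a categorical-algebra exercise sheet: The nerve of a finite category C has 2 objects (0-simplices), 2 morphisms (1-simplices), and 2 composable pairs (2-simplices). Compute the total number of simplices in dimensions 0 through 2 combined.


The 2-skeleton of the nerve N(C) consists of simplices in dimensions 0, 1, 2:
  |N(C)_0| = 2 (objects)
  |N(C)_1| = 2 (morphisms)
  |N(C)_2| = 2 (composable pairs)
Total = 2 + 2 + 2 = 6

6


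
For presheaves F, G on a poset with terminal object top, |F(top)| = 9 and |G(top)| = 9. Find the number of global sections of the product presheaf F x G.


Global sections of a presheaf on a poset with terminal top satisfy
Gamma(H) ~ H(top). Presheaves admit pointwise products, so
(F x G)(top) = F(top) x G(top) (Cartesian product).
|Gamma(F x G)| = |F(top)| * |G(top)| = 9 * 9 = 81.

81


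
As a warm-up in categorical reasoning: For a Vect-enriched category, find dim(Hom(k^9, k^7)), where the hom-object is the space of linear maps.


In Vect-enriched categories, Hom(k^n, k^m) is the space of m x n matrices.
dim(Hom(k^9, k^7)) = 7 * 9 = 63

63


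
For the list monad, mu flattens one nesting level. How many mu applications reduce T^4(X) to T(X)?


Each application of mu: T^2 -> T removes one layer of nesting.
Starting at depth 4 (i.e., T^4(X)), we need to reach T(X).
Number of mu applications = 4 - 1 = 3

3


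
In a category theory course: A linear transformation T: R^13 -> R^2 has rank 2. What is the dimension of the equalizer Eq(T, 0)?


The equalizer of f and the zero map is ker(f).
By the rank-nullity theorem: dim(ker(f)) = dim(domain) - rank(f).
dim(ker(f)) = 13 - 2 = 11

11


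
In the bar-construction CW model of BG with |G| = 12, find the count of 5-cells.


In the bar-construction CW model of BG, the n-cells are indexed by
n-tuples [g_1|...|g_n] of non-identity elements of G (degenerate
simplices with some g_i = e do not contribute cells), so there are
(|G| - 1)^n n-cells.
For dim = 5 with |G| = 12:
cells = (12 - 1)^5 = 11^5 = 161051

161051


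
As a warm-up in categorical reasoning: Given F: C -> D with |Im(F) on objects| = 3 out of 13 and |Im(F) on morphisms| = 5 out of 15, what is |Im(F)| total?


The image of F consists of distinct objects and distinct morphisms.
|Im(F)| on objects = 3
|Im(F)| on morphisms = 5
Total image cardinality = 3 + 5 = 8

8


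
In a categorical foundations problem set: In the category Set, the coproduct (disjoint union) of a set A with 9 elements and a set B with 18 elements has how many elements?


In Set, the coproduct A + B is the disjoint union.
|A + B| = |A| + |B| = 9 + 18 = 27

27


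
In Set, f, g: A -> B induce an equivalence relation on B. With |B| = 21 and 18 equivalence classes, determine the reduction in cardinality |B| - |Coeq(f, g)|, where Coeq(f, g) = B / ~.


The coequalizer Coeq(f, g) = B / ~ has one element per equivalence class.
|B| = 21, |Coeq(f, g)| = 18.
|B| - |Coeq(f, g)| = 21 - 18 = 3.

3


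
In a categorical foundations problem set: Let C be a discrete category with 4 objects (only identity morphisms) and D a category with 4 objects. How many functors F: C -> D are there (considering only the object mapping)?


A functor from a discrete category C to D is determined by
where each object maps. Each of the 4 objects of C can map
to any of the 4 objects of D independently.
Number of functors = 4^4 = 256

256


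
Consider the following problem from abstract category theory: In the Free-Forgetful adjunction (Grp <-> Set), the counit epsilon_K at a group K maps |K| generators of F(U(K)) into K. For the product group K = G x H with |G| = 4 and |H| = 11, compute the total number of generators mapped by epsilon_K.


The counit epsilon_K: F(U(K)) -> K of the Free-Forgetful adjunction
maps |K| generators of F(U(K)) into K. For K = G x H (the product group),
|G x H| = |G| * |H|.
Total generators mapped = 4 * 11 = 44.

44


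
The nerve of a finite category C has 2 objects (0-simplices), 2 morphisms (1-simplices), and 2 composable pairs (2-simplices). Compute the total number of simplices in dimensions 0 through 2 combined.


The 2-skeleton of the nerve N(C) consists of simplices in dimensions 0, 1, 2:
  |N(C)_0| = 2 (objects)
  |N(C)_1| = 2 (morphisms)
  |N(C)_2| = 2 (composable pairs)
Total = 2 + 2 + 2 = 6

6


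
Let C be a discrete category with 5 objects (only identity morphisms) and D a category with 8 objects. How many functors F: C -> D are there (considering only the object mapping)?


A functor from a discrete category C to D is determined by
where each object maps. Each of the 5 objects of C can map
to any of the 8 objects of D independently.
Number of functors = 8^5 = 32768

32768


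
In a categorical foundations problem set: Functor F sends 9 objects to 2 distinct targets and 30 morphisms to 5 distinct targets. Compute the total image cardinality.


The image of F consists of distinct objects and distinct morphisms.
|Im(F)| on objects = 2
|Im(F)| on morphisms = 5
Total image cardinality = 2 + 5 = 7

7


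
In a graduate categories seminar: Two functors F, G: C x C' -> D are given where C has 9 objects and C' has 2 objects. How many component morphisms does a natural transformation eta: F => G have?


A natural transformation eta: F => G assigns one component morphism per
object of the domain category.
The domain is the product category C x C', so
|Ob(C x C')| = |Ob(C)| * |Ob(C')| = 9 * 2 = 18.
Therefore eta has 18 component morphisms.

18


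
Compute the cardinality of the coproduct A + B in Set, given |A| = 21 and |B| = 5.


In Set, the coproduct A + B is the disjoint union.
|A + B| = |A| + |B| = 21 + 5 = 26

26


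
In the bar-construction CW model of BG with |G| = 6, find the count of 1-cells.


In the bar-construction CW model of BG, the n-cells are indexed by
n-tuples [g_1|...|g_n] of non-identity elements of G (degenerate
simplices with some g_i = e do not contribute cells), so there are
(|G| - 1)^n n-cells.
For dim = 1 with |G| = 6:
cells = (6 - 1)^1 = 5^1 = 5

5


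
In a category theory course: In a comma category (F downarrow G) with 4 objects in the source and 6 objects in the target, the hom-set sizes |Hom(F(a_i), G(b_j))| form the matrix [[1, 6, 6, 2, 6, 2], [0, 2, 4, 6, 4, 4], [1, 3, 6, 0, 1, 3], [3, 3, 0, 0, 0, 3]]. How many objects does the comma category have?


Objects of (F downarrow G) are triples (a, b, h: F(a)->G(b)).
The count equals the sum of all entries in the hom-matrix.
sum(row 0) = 23
sum(row 1) = 20
sum(row 2) = 14
sum(row 3) = 9
Grand total = 66

66


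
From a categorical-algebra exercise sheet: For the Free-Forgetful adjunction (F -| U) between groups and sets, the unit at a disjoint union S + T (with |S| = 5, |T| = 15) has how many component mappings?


The unit eta_X: X -> U(F(X)) of the Free-Forgetful adjunction
maps each element of X to a generator of F(X). For X = S + T (disjoint
union in Set), |S + T| = |S| + |T|.
Total mappings = 5 + 15 = 20.

20


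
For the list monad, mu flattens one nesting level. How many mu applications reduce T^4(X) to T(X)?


Each application of mu: T^2 -> T removes one layer of nesting.
Starting at depth 4 (i.e., T^4(X)), we need to reach T(X).
Number of mu applications = 4 - 1 = 3

3


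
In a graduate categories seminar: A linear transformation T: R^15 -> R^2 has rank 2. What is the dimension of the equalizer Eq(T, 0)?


The equalizer of f and the zero map is ker(f).
By the rank-nullity theorem: dim(ker(f)) = dim(domain) - rank(f).
dim(ker(f)) = 15 - 2 = 13

13


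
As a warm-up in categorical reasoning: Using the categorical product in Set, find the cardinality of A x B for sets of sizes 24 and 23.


In Set, the product A x B is the Cartesian product.
By the universal property, |A x B| = |A| * |B|.
|A x B| = 24 * 23 = 552

552


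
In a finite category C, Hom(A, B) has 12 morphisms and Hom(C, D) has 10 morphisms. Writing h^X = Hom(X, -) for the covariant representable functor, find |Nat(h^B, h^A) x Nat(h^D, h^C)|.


By the Yoneda lemma, Nat(h^B, h^A) is isomorphic to Hom(A, B),
so |Nat(h^B, h^A)| = |Hom(A, B)| and |Nat(h^D, h^C)| = |Hom(C, D)|.
|Hom(A, B)| = 12, |Hom(C, D)| = 10.
|Nat(h^B, h^A) x Nat(h^D, h^C)| = 12 * 10 = 120

120


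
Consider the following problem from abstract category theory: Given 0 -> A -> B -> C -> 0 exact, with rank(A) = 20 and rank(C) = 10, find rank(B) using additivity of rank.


For a short exact sequence 0 -> A -> B -> C -> 0,
rank is additive: rank(B) = rank(A) + rank(C).
rank(B) = 20 + 10 = 30

30


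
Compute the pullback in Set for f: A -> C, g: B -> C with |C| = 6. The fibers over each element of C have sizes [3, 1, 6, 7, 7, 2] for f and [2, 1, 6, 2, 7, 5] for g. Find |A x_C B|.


The pullback A x_C B consists of pairs (a, b) with f(a) = g(b).
For each element c in C, the fiber product has |f^-1(c)| * |g^-1(c)| elements.
Summing over C: 3 * 2 + 1 * 1 + 6 * 6 + 7 * 2 + 7 * 7 + 2 * 5
= 6 + 1 + 36 + 14 + 49 + 10 = 116

116


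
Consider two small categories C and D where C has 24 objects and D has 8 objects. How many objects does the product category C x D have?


The product category C x D has objects that are pairs (c, d).
Number of pairs = |Ob(C)| * |Ob(D)| = 24 * 8 = 192

192


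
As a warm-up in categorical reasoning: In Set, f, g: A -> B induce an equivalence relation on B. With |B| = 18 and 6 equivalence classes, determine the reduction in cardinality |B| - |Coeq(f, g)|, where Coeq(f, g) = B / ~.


The coequalizer Coeq(f, g) = B / ~ has one element per equivalence class.
|B| = 18, |Coeq(f, g)| = 6.
|B| - |Coeq(f, g)| = 18 - 6 = 12.

12


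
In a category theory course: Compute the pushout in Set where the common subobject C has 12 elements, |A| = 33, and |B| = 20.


The pushout A +_C B identifies the images of C in A and B.
|A +_C B| = |A| + |B| - |C| (for injections).
= 33 + 20 - 12 = 41

41


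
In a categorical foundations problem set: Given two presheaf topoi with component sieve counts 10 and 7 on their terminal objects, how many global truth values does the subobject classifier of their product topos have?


In a product of presheaf topoi E_1 x E_2, the subobject classifier
is Omega = Omega_1 x Omega_2 (componentwise), so
|Omega(top)| = |Omega_1(top_1)| * |Omega_2(top_2)|.
= 10 * 7 = 70.

70


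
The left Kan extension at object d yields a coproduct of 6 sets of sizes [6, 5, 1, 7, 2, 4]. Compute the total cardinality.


Pointwise, the left Kan extension (Lan_F H)(d) is the colimit, indexed
by the comma category (F downarrow d), of H composed with the
projection (F downarrow d) -> C. Here that colimit is given
as a coproduct (disjoint union) of sets, so its cardinality is the
sum of the sizes of the summands.
Coproduct of sets with sizes: 6 + 5 + 1 + 7 + 2 + 4
= 25

25


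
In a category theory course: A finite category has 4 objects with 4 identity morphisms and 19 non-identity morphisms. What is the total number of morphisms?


Each object has an identity morphism, giving 4 identities.
Adding the 19 non-identity morphisms:
Total = 4 + 19 = 23

23


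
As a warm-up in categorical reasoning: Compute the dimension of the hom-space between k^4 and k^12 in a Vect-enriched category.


In Vect-enriched categories, Hom(k^n, k^m) is the space of m x n matrices.
dim(Hom(k^4, k^12)) = 12 * 4 = 48

48


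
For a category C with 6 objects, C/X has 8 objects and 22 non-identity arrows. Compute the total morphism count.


In the slice category C/X, objects are morphisms to X.
Identity morphisms: 8 (one per object of C/X).
Non-identity morphisms: 22.
Total = 8 + 22 = 30

30


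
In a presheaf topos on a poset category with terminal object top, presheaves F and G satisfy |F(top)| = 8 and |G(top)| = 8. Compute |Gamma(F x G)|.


Global sections of a presheaf on a poset with terminal top satisfy
Gamma(H) ~ H(top). Presheaves admit pointwise products, so
(F x G)(top) = F(top) x G(top) (Cartesian product).
|Gamma(F x G)| = |F(top)| * |G(top)| = 8 * 8 = 64.

64


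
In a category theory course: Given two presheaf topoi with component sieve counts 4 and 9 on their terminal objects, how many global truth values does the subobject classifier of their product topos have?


In a product of presheaf topoi E_1 x E_2, the subobject classifier
is Omega = Omega_1 x Omega_2 (componentwise), so
|Omega(top)| = |Omega_1(top_1)| * |Omega_2(top_2)|.
= 4 * 9 = 36.

36


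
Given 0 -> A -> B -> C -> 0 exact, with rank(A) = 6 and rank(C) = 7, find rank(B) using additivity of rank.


For a short exact sequence 0 -> A -> B -> C -> 0,
rank is additive: rank(B) = rank(A) + rank(C).
rank(B) = 6 + 7 = 13

13


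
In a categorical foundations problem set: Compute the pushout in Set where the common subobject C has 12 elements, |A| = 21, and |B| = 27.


The pushout A +_C B identifies the images of C in A and B.
|A +_C B| = |A| + |B| - |C| (for injections).
= 21 + 27 - 12 = 36

36


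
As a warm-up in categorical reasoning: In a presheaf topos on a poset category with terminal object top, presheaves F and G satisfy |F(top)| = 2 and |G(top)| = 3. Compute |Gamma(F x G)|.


Global sections of a presheaf on a poset with terminal top satisfy
Gamma(H) ~ H(top). Presheaves admit pointwise products, so
(F x G)(top) = F(top) x G(top) (Cartesian product).
|Gamma(F x G)| = |F(top)| * |G(top)| = 2 * 3 = 6.

6


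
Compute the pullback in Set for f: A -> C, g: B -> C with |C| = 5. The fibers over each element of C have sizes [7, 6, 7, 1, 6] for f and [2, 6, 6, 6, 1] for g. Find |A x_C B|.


The pullback A x_C B consists of pairs (a, b) with f(a) = g(b).
For each element c in C, the fiber product has |f^-1(c)| * |g^-1(c)| elements.
Summing over C: 7 * 2 + 6 * 6 + 7 * 6 + 1 * 6 + 6 * 1
= 14 + 36 + 42 + 6 + 6 = 104

104


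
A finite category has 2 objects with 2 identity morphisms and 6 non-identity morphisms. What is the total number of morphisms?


Each object has an identity morphism, giving 2 identities.
Adding the 6 non-identity morphisms:
Total = 2 + 6 = 8

8


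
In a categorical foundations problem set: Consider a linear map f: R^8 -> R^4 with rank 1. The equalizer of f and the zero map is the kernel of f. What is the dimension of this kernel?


The equalizer of f and the zero map is ker(f).
By the rank-nullity theorem: dim(ker(f)) = dim(domain) - rank(f).
dim(ker(f)) = 8 - 1 = 7

7


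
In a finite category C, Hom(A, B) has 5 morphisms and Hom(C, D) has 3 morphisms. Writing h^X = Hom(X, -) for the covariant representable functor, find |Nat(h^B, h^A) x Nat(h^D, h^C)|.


By the Yoneda lemma, Nat(h^B, h^A) is isomorphic to Hom(A, B),
so |Nat(h^B, h^A)| = |Hom(A, B)| and |Nat(h^D, h^C)| = |Hom(C, D)|.
|Hom(A, B)| = 5, |Hom(C, D)| = 3.
|Nat(h^B, h^A) x Nat(h^D, h^C)| = 5 * 3 = 15

15


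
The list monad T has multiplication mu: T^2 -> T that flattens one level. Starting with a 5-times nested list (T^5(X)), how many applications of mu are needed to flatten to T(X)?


Each application of mu: T^2 -> T removes one layer of nesting.
Starting at depth 5 (i.e., T^5(X)), we need to reach T(X).
Number of mu applications = 5 - 1 = 4

4


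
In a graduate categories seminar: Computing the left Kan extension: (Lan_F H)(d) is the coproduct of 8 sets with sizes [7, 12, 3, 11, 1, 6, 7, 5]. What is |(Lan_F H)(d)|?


Pointwise, the left Kan extension (Lan_F H)(d) is the colimit, indexed
by the comma category (F downarrow d), of H composed with the
projection (F downarrow d) -> C. Here that colimit is given
as a coproduct (disjoint union) of sets, so its cardinality is the
sum of the sizes of the summands.
Coproduct of sets with sizes: 7 + 12 + 3 + 11 + 1 + 6 + 7 + 5
= 52

52


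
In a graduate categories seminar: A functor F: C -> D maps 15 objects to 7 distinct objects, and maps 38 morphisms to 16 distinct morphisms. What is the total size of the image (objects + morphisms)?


The image of F consists of distinct objects and distinct morphisms.
|Im(F)| on objects = 7
|Im(F)| on morphisms = 16
Total image cardinality = 7 + 16 = 23

23


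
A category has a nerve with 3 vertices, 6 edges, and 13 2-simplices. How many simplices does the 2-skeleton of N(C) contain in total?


The 2-skeleton of the nerve N(C) consists of simplices in dimensions 0, 1, 2:
  |N(C)_0| = 3 (objects)
  |N(C)_1| = 6 (morphisms)
  |N(C)_2| = 13 (composable pairs)
Total = 3 + 6 + 13 = 22

22


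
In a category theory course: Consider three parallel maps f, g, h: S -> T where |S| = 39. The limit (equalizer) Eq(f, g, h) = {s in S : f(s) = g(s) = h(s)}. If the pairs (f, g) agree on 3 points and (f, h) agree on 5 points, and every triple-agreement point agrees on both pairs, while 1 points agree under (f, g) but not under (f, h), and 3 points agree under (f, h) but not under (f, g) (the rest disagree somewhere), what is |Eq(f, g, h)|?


Eq(f, g, h) is the triple-agreement set: points in S where all three
maps take the same value. Using inclusion-exclusion on the pairwise data:
Pair (f, g) agrees on 3 points; pair (f, h) on 5 points.
Points agreeing under (f, g) but not (f, h) = 1; under (f, h) but not (f, g) = 3.
Triple-agreement = agreement-in-(f, g) minus points that agree under (f, g) but not (f, h):
|Eq(f, g, h)| = 3 - 1 = 2
(cross-check via (f, h): 5 - 3 = 2.)

2


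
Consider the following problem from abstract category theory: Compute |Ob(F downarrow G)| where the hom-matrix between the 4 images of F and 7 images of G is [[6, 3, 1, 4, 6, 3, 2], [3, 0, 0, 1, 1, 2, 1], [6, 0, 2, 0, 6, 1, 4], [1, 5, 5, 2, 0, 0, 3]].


Objects of (F downarrow G) are triples (a, b, h: F(a)->G(b)).
The count equals the sum of all entries in the hom-matrix.
sum(row 0) = 25
sum(row 1) = 8
sum(row 2) = 19
sum(row 3) = 16
Grand total = 68

68


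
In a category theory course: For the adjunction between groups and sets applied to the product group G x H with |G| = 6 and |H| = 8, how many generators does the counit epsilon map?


The counit epsilon_K: F(U(K)) -> K of the Free-Forgetful adjunction
maps |K| generators of F(U(K)) into K. For K = G x H (the product group),
|G x H| = |G| * |H|.
Total generators mapped = 6 * 8 = 48.

48


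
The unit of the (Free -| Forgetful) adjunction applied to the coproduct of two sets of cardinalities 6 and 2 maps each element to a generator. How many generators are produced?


The unit eta_X: X -> U(F(X)) of the Free-Forgetful adjunction
maps each element of X to a generator of F(X). For X = S + T (disjoint
union in Set), |S + T| = |S| + |T|.
Total mappings = 6 + 2 = 8.

8


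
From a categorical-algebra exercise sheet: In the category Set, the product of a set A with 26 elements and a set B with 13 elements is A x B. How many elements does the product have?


In Set, the product A x B is the Cartesian product.
By the universal property, |A x B| = |A| * |B|.
|A x B| = 26 * 13 = 338

338


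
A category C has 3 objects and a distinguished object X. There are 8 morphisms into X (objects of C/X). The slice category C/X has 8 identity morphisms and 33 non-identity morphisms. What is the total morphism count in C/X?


In the slice category C/X, objects are morphisms to X.
Identity morphisms: 8 (one per object of C/X).
Non-identity morphisms: 33.
Total = 8 + 33 = 41

41


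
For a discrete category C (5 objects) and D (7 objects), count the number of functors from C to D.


A functor from a discrete category C to D is determined by
where each object maps. Each of the 5 objects of C can map
to any of the 7 objects of D independently.
Number of functors = 7^5 = 16807

16807


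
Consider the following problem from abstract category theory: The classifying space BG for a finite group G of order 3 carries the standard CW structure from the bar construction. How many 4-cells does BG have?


In the bar-construction CW model of BG, the n-cells are indexed by
n-tuples [g_1|...|g_n] of non-identity elements of G (degenerate
simplices with some g_i = e do not contribute cells), so there are
(|G| - 1)^n n-cells.
For dim = 4 with |G| = 3:
cells = (3 - 1)^4 = 2^4 = 16

16


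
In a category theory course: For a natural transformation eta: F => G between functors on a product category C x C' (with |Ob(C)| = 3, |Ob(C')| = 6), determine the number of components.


A natural transformation eta: F => G assigns one component morphism per
object of the domain category.
The domain is the product category C x C', so
|Ob(C x C')| = |Ob(C)| * |Ob(C')| = 3 * 6 = 18.
Therefore eta has 18 component morphisms.

18


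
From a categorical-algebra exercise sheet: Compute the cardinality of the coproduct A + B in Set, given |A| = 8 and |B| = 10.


In Set, the coproduct A + B is the disjoint union.
|A + B| = |A| + |B| = 8 + 10 = 18

18


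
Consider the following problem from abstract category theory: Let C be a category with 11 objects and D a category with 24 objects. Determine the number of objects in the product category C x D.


The product category C x D has objects that are pairs (c, d).
Number of pairs = |Ob(C)| * |Ob(D)| = 11 * 24 = 264

264


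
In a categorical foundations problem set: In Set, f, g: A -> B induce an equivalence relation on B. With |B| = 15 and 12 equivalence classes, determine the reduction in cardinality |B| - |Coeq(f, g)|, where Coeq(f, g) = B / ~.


The coequalizer Coeq(f, g) = B / ~ has one element per equivalence class.
|B| = 15, |Coeq(f, g)| = 12.
|B| - |Coeq(f, g)| = 15 - 12 = 3.

3


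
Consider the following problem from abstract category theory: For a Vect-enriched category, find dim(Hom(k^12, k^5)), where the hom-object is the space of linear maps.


In Vect-enriched categories, Hom(k^n, k^m) is the space of m x n matrices.
dim(Hom(k^12, k^5)) = 5 * 12 = 60

60


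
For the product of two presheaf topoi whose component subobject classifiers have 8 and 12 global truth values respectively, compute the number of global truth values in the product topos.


In a product of presheaf topoi E_1 x E_2, the subobject classifier
is Omega = Omega_1 x Omega_2 (componentwise), so
|Omega(top)| = |Omega_1(top_1)| * |Omega_2(top_2)|.
= 8 * 12 = 96.

96


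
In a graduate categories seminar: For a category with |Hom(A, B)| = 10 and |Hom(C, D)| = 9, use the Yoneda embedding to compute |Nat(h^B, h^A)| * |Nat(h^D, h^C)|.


By the Yoneda lemma, Nat(h^B, h^A) is isomorphic to Hom(A, B),
so |Nat(h^B, h^A)| = |Hom(A, B)| and |Nat(h^D, h^C)| = |Hom(C, D)|.
|Hom(A, B)| = 10, |Hom(C, D)| = 9.
|Nat(h^B, h^A) x Nat(h^D, h^C)| = 10 * 9 = 90

90


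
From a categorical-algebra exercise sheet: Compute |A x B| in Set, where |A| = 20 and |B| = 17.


In Set, the product A x B is the Cartesian product.
By the universal property, |A x B| = |A| * |B|.
|A x B| = 20 * 17 = 340

340


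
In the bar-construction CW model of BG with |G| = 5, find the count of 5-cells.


In the bar-construction CW model of BG, the n-cells are indexed by
n-tuples [g_1|...|g_n] of non-identity elements of G (degenerate
simplices with some g_i = e do not contribute cells), so there are
(|G| - 1)^n n-cells.
For dim = 5 with |G| = 5:
cells = (5 - 1)^5 = 4^5 = 1024

1024


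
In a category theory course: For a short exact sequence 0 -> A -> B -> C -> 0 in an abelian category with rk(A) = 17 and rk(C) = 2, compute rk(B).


For a short exact sequence 0 -> A -> B -> C -> 0,
rank is additive: rank(B) = rank(A) + rank(C).
rank(B) = 17 + 2 = 19

19


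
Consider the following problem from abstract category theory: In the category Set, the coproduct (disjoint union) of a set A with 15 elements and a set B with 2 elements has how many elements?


In Set, the coproduct A + B is the disjoint union.
|A + B| = |A| + |B| = 15 + 2 = 17

17


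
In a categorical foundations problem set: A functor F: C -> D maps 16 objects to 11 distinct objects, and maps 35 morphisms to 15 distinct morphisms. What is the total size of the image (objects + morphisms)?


The image of F consists of distinct objects and distinct morphisms.
|Im(F)| on objects = 11
|Im(F)| on morphisms = 15
Total image cardinality = 11 + 15 = 26

26


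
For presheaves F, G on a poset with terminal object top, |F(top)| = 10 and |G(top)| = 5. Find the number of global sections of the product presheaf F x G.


Global sections of a presheaf on a poset with terminal top satisfy
Gamma(H) ~ H(top). Presheaves admit pointwise products, so
(F x G)(top) = F(top) x G(top) (Cartesian product).
|Gamma(F x G)| = |F(top)| * |G(top)| = 10 * 5 = 50.

50


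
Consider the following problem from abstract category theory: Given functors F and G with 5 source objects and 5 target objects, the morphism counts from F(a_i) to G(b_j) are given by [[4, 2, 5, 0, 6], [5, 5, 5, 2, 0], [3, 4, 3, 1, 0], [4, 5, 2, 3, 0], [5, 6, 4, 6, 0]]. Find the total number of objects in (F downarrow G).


Objects of (F downarrow G) are triples (a, b, h: F(a)->G(b)).
The count equals the sum of all entries in the hom-matrix.
sum(row 0) = 17
sum(row 1) = 17
sum(row 2) = 11
sum(row 3) = 14
sum(row 4) = 21
Grand total = 80

80


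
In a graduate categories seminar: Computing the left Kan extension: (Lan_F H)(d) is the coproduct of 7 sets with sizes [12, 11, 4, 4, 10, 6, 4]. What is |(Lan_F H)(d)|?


Pointwise, the left Kan extension (Lan_F H)(d) is the colimit, indexed
by the comma category (F downarrow d), of H composed with the
projection (F downarrow d) -> C. Here that colimit is given
as a coproduct (disjoint union) of sets, so its cardinality is the
sum of the sizes of the summands.
Coproduct of sets with sizes: 12 + 11 + 4 + 4 + 10 + 6 + 4
= 51

51


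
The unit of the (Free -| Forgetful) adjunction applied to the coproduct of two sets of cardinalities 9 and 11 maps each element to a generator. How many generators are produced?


The unit eta_X: X -> U(F(X)) of the Free-Forgetful adjunction
maps each element of X to a generator of F(X). For X = S + T (disjoint
union in Set), |S + T| = |S| + |T|.
Total mappings = 9 + 11 = 20.

20


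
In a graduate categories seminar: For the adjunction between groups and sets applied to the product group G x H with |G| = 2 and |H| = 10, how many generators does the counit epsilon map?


The counit epsilon_K: F(U(K)) -> K of the Free-Forgetful adjunction
maps |K| generators of F(U(K)) into K. For K = G x H (the product group),
|G x H| = |G| * |H|.
Total generators mapped = 2 * 10 = 20.

20


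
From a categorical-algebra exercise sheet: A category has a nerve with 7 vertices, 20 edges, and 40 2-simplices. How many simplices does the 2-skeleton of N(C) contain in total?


The 2-skeleton of the nerve N(C) consists of simplices in dimensions 0, 1, 2:
  |N(C)_0| = 7 (objects)
  |N(C)_1| = 20 (morphisms)
  |N(C)_2| = 40 (composable pairs)
Total = 7 + 20 + 40 = 67

67
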